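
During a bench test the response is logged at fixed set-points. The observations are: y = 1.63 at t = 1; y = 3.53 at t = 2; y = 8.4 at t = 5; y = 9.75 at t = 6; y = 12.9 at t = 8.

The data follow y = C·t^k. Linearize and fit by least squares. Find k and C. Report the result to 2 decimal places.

Taking logs, ln y = k·ln t + ln C, so regress ln y on ln t.
Σln t = 6.1738, Σ(ln t)² = 10.6052, Σln y = 8.7126, Σln t·ln y = 13.6974.
Equations: 10.6052·k + 6.1738·ln C = 13.6974;  6.1738·k + 5·ln C = 8.7126.
Slope k = (n·Σln t·ln y − Σln t·Σln y)/(n·Σ(ln t)² − (Σln t)²) = (5·13.6974 − 6.1738·8.7126)/14.9105 = 0.98571; ln C = (Σln y − k·Σln t)/n = 0.52540, so C = exp(0.52540) = 1.69114.

k = 0.99, C = 1.69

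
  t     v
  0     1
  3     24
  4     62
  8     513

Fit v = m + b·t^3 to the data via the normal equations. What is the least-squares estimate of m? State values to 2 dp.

Sums needed: Σ1 = 4, Σt^3 = 603, Σt^3·t^3 = 266969.
Right-hand side: Σv = 600, Σt^3·v = 267272.
Determinant 4·266969 − 603² = 704267.
m = (600·266969 − 603·267272)/704267 = -983616/704267; b = (4·267272 − 603·600)/704267 = 707288/704267.

m = -1.40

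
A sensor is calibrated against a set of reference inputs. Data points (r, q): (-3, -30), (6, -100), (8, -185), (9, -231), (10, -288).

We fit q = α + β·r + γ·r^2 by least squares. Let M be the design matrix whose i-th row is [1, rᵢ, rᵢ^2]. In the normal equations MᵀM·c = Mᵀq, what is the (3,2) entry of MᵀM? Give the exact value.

2430

Row 3 ↔ basis r^2, column 2 ↔ basis r, so (MᵀM)_{3,2} = Σᵢ (r^2)·(r) = (9)·(-3) + (36)·(6) + (64)·(8) + (81)·(9) + (100)·(10) = 2430.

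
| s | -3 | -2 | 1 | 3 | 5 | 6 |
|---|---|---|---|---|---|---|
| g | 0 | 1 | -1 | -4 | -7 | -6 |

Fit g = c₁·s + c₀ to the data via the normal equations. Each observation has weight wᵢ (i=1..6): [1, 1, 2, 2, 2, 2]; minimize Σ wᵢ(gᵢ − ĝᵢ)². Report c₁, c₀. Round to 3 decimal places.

c₁ = -0.892, c₀ = -1.270

Setting ∂/∂c₁ … = 0 gives: 155·c₁ + 25·c₀ = -170;  25·c₁ + 10·c₀ = -35.
Δ = 155·10 − 25² = 925.
c₁ = ((-170)·10 − 25·(-35))/925 = -33/37; c₀ = (155·(-35) − 25·(-170))/925 = -47/37.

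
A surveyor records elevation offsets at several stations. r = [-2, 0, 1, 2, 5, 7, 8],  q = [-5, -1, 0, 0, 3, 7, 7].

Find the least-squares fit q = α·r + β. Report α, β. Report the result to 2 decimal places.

From the data, Σr·r = 147, Σr = 21, Σ1 = 7.
And Σr·q = 130, Σq = 11.
Eliminating β: 7·(row 1) − 21·(row 2) gives 588·α = 7·130 − 21·11 = 679, so α = 97/84.
Then β = (11 − 21·(97/84))/7 = -53/28.

α = 1.15, β = -1.89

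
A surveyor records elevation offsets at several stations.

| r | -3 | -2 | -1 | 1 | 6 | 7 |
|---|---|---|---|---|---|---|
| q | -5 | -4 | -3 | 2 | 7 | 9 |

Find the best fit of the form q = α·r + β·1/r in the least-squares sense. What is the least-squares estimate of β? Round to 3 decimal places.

The normal system MᵀM·[α, β]ᵀ = Mᵀq is [[100, 6]; [6, 2125/882]]·[α, β]ᵀ = [133, 467/42]ᵀ.
Eliminating β: (2125/882)·(row 1) − 6·(row 2) gives (90374/441)·α = (2125/882)·133 − 6·(467/42) = 4567/18, so α = 223783/180748.
Then β = ((467/42) − 6·(223783/180748))/(2125/882) = 69216/45187.

β = 1.532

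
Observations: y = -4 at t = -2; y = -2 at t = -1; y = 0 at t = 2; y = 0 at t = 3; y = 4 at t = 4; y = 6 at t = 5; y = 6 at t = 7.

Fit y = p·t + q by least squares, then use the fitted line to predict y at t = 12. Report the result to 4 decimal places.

Compute the Gram sums: Σt·t = 108, Σt = 18, Σ1 = 7.
Moment sums: Σt·y = 98, Σy = 10.
Eliminating q: 7·(row 1) − 18·(row 2) gives 432·p = 7·98 − 18·10 = 506, so p = 253/216.
Then q = (10 − 18·(253/216))/7 = -19/12.
At t = 12: ŷ = (253/216)·(12) + (-19/12)·(1) = 449/36.

ŷ = 12.4722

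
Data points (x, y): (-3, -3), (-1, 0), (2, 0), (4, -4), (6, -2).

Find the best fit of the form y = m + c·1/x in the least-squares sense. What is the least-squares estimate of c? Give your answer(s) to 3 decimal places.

c = -0.765

With design matrix M, MᵀM = [[5, -5/12]; [-5/12, 209/144]] and Mᵀy = [-9, -1/3]ᵀ.
Δ = 5·(209/144) − (-5/12)² = 85/12.
m = ((-9)·(209/144) − (-5/12)·(-1/3))/(85/12) = -1901/1020; c = (5·(-1/3) − (-5/12)·(-9))/(85/12) = -13/17.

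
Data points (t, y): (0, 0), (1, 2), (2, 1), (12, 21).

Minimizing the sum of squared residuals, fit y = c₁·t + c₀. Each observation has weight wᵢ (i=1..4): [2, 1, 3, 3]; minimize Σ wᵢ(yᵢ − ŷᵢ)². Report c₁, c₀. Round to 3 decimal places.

Normal-equation sums: Σwᵢ·t·t = 445, Σwᵢ·t = 43, Σwᵢ·1 = 9.
And Σwᵢ·t·y = 764, Σwᵢ·y = 68.
MᵀWM·[c₁, c₀]ᵀ = MᵀWy becomes [[445, 43]; [43, 9]]·[c₁, c₀]ᵀ = [764, 68]ᵀ.
Eliminating c₀: 9·(row 1) − 43·(row 2) gives 2156·c₁ = 9·764 − 43·68 = 3952, so c₁ = 988/539.
Then c₀ = (68 − 43·(988/539))/9 = -648/539.

c₁ = 1.833, c₀ = -1.202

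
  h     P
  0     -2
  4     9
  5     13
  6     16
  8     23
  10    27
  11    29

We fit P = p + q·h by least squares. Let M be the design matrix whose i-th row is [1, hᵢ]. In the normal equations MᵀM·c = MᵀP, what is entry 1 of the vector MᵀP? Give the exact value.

115

Entry 1 ↔ basis 1, so (MᵀP)_{1} = Σᵢ Pᵢ = (1)·(-2) + (1)·(9) + (1)·(13) + (1)·(16) + (1)·(23) + (1)·(27) + (1)·(29) = 115.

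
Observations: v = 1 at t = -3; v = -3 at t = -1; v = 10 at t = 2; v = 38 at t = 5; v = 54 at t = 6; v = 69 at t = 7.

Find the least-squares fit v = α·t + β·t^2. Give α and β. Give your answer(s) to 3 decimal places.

MᵀM·[α, β]ᵀ = Mᵀv reads: 124·α + 664·β = 1017;  664·α + 4420·β = 6321.
(Σt·t = 124, Σt·t^2 = 664, Σt^2·t^2 = 4420, Σt·v = 1017, Σt^2·v = 6321.)
Determinant 124·4420 − 664² = 107184.
α = (1017·4420 − 664·6321)/107184 = 24833/8932; β = (124·6321 − 664·1017)/107184 = 9043/8932.

α = 2.780, β = 1.012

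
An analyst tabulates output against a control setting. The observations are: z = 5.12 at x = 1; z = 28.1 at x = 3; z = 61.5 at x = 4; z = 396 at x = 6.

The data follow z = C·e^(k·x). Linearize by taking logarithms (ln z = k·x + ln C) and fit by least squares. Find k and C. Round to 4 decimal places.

k = 0.8663, C = 2.0859

With ln zᵢ as the transformed response and xᵢ as the regressor:
Σx = 14.0000, Σ(x)² = 62.0000, Σln z = 15.0694, Σx·ln z = 64.0051.
Equations: 62.0000·k + 14.0000·ln C = 64.0051;  14.0000·k + 4·ln C = 15.0694.
Δ = 62.0000·4 − (14.0000)² = 52.0000; k = (64.0051·4 − 14.0000·15.0694)/52.0000 = 0.86633, ln C = (62.0000·15.0694 − 14.0000·64.0051)/52.0000 = 0.73519, so C = exp(0.73519) = 2.08588.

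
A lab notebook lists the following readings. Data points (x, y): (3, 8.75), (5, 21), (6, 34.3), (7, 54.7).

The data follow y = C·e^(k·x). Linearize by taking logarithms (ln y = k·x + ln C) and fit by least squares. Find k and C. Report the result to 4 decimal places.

k = 0.4586, C = 2.1810

Let Y = ln y. Fitting Y = k·x + ln C by least squares:
Σx = 21.0000, Σ(x)² = 119.0000, Σln y = 12.7506, Σx·ln y = 70.9537.
Equations: 119.0000·k + 21.0000·ln C = 70.9537;  21.0000·k + 4·ln C = 12.7506.
Slope k = (n·Σx·ln y − Σx·Σln y)/(n·Σ(x)² − (Σx)²) = (4·70.9537 − 21.0000·12.7506)/35.0000 = 0.45864; ln C = (Σln y − k·Σx)/n = 0.77977, so C = exp(0.77977) = 2.18098.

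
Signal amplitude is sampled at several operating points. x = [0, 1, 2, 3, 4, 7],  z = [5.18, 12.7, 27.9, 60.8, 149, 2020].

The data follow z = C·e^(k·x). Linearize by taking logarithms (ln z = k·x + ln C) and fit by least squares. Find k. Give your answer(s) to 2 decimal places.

With ln zᵢ as the transformed response and xᵢ as the regressor:
Sums: Σx = 17.0000, Σ(x)² = 79.0000, Σln z = 24.2374, Σx·ln z = 94.8134.
Normal system: [[79.0000, 17.0000]; [17.0000, 6]]·[k, ln C]ᵀ = [94.8134, 24.2374]ᵀ.
Slope k = (n·Σx·ln z − Σx·Σln z)/(n·Σ(x)² − (Σx)²) = (6·94.8134 − 17.0000·24.2374)/185.0000 = 0.84781; ln C = (Σln z − k·Σx)/n = 1.63745.

k = 0.85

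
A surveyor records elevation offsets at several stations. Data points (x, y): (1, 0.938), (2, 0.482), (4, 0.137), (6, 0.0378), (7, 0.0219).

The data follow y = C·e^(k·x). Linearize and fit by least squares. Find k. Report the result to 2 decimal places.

Taking logs, ln y = k·x + ln C, so regress ln y on x.
AᵀA = [[106.0000, 20.0000]; [20.0000, 5]], rhs = [-55.8763, -9.8783]ᵀ  (here Σx = 20.0000, Σ(x)² = 106.0000, Σln y = -9.8783, Σx·ln y = -55.8763).
Δ = 106.0000·5 − (20.0000)² = 130.0000; k = (-55.8763·5 − 20.0000·-9.8783)/130.0000 = -0.62935, ln C = (106.0000·-9.8783 − 20.0000·-55.8763)/130.0000 = 0.54173.

k = -0.63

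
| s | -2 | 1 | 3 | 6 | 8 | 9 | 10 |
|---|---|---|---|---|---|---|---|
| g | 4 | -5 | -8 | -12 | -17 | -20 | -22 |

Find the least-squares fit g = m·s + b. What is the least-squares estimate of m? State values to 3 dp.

Normal-equation sums: Σs·s = 295, Σs = 35, Σ1 = 7.
Moment sums: Σs·g = -645, Σg = -80.
XᵀX·[m, b]ᵀ = Xᵀg becomes [[295, 35]; [35, 7]]·[m, b]ᵀ = [-645, -80]ᵀ.
Δ = 295·7 − 35² = 840.
m = ((-645)·7 − 35·(-80))/840 = -49/24; b = (295·(-80) − 35·(-645))/840 = -205/168.

m = -2.042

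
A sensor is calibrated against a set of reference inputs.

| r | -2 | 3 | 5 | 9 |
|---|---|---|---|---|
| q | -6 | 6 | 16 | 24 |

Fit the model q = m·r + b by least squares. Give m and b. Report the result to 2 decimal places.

m = 2.80, b = -0.52

Setting ∂/∂m … = 0 gives: 119·m + 15·b = 326;  15·m + 4·b = 40.
Eliminating b: 4·(row 1) − 15·(row 2) gives 251·m = 4·326 − 15·40 = 704, so m = 704/251.
Then b = (40 − 15·(704/251))/4 = -130/251.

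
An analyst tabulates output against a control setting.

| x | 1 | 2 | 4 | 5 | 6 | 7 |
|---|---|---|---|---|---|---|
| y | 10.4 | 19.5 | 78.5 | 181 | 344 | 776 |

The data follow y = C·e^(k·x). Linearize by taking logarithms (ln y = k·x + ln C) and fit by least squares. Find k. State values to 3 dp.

Let Y = ln y. Fitting Y = k·x + ln C by least squares:
AᵀA = [[131.0000, 25.0000]; [25.0000, 6]], rhs = [133.3504, 27.3686]ᵀ  (here Σx = 25.0000, Σ(x)² = 131.0000, Σln y = 27.3686, Σx·ln y = 133.3504).
Slope k = (n·Σx·ln y − Σx·Σln y)/(n·Σ(x)² − (Σx)²) = (6·133.3504 − 25.0000·27.3686)/161.0000 = 0.71980; ln C = (Σln y − k·Σx)/n = 1.56228.

k = 0.720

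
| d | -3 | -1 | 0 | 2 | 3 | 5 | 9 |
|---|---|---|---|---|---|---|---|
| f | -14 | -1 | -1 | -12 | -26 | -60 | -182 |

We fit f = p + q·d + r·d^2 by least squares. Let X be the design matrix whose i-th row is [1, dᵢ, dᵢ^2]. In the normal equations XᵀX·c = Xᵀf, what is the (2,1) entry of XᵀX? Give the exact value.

Row 2 ↔ basis d, column 1 ↔ basis 1, so (XᵀX)_{2,1} = Σᵢ d = (-3)·(1) + (-1)·(1) + (0)·(1) + (2)·(1) + (3)·(1) + (5)·(1) + (9)·(1) = 15.

15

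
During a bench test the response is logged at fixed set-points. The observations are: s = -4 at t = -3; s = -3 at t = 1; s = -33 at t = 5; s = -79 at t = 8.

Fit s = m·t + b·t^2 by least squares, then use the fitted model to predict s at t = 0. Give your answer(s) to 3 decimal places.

From the data, Σt·t = 99, Σt·t^2 = 611, Σt^2·t^2 = 4803.
For Aᵀs: Σt·s = -788, Σt^2·s = -5920.
So AᵀA·[m, b]ᵀ = Aᵀs: [[99, 611]; [611, 4803]]·[m, b]ᵀ = [-788, -5920]ᵀ.
Determinant 99·4803 − 611² = 102176.
m = ((-788)·4803 − 611·(-5920))/102176 = -41911/25544; b = (99·(-5920) − 611·(-788))/102176 = -26153/25544.
At t = 0: ŝ = (-41911/25544)·(0) + (-26153/25544)·(0) = 0.

ŝ = 0.000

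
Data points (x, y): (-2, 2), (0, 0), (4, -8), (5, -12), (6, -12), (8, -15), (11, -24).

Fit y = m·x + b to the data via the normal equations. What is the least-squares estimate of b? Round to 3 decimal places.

Setting ∂/∂m … = 0 gives: 266·m + 32·b = -552;  32·m + 7·b = -69.
(Σx·x = 266, Σx = 32, Σ1 = 7, Σx·y = -552, Σy = -69.)
Δ = 266·7 − 32² = 838.
m = ((-552)·7 − 32·(-69))/838 = -828/419; b = (266·(-69) − 32·(-552))/838 = -345/419.

b = -0.823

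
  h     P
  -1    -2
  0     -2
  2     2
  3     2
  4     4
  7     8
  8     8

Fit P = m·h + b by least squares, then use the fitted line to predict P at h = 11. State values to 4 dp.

P̂ = 12.2712

Forming MᵀM = [[143, 23]; [23, 7]] and MᵀP = [148, 20]ᵀ gives MᵀM·[m, b]ᵀ = MᵀP.
Determinant 143·7 − 23² = 472.
m = (148·7 − 23·20)/472 = 72/59; b = (143·20 − 23·148)/472 = -68/59.
At h = 11: P̂ = (72/59)·(11) + (-68/59)·(1) = 724/59.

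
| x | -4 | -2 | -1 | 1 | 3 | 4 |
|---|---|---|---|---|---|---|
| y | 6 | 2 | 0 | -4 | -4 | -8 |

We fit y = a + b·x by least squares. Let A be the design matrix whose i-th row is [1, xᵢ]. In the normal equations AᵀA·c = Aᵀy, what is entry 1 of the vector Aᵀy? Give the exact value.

-8

Entry 1 ↔ basis 1, so (Aᵀy)_{1} = Σᵢ yᵢ = (1)·(6) + (1)·(2) + (1)·(0) + (1)·(-4) + (1)·(-4) + (1)·(-8) = -8.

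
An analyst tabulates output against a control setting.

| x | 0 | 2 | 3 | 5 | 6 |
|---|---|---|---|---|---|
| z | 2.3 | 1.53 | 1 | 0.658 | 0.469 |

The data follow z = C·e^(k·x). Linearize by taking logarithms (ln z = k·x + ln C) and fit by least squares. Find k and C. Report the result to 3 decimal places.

With ln zᵢ as the transformed response and xᵢ as the regressor:
XᵀX = [[74.0000, 16.0000]; [16.0000, 5]], rhs = [-5.7851, 0.0825]ᵀ  (here Σx = 16.0000, Σ(x)² = 74.0000, Σln z = 0.0825, Σx·ln z = -5.7851).
Slope k = (n·Σx·ln z − Σx·Σln z)/(n·Σ(x)² − (Σx)²) = (5·-5.7851 − 16.0000·0.0825)/114.0000 = -0.26531; ln C = (Σln z − k·Σx)/n = 0.86548, so C = exp(0.86548) = 2.37616.

k = -0.265, C = 2.376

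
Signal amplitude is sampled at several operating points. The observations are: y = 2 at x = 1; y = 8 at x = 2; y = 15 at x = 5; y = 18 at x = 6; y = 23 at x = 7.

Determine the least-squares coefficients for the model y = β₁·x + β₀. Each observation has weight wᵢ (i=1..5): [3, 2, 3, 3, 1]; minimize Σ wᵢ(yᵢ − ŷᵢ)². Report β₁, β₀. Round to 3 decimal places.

Forming MᵀWM = [[243, 47]; [47, 12]] and MᵀWy = [748, 144]ᵀ gives MᵀWM·[β₁, β₀]ᵀ = MᵀWy.
Eliminating β₀: 12·(row 1) − 47·(row 2) gives 707·β₁ = 12·748 − 47·144 = 2208, so β₁ = 2208/707.
Then β₀ = (144 − 47·(2208/707))/12 = -164/707.

β₁ = 3.123, β₀ = -0.232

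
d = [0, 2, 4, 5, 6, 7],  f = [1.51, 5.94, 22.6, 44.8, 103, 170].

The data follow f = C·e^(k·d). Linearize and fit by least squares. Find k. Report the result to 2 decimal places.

k = 0.68

With ln fᵢ as the transformed response and dᵢ as the regressor:
AᵀA = [[130.0000, 24.0000]; [24.0000, 6]], rhs = [98.8052, 18.8845]ᵀ  (here Σd = 24.0000, Σ(d)² = 130.0000, Σln f = 18.8845, Σd·ln f = 98.8052).
Slope k = (n·Σd·ln f − Σd·Σln f)/(n·Σ(d)² − (Σd)²) = (6·98.8052 − 24.0000·18.8845)/204.0000 = 0.68433; ln C = (Σln f − k·Σd)/n = 0.41010.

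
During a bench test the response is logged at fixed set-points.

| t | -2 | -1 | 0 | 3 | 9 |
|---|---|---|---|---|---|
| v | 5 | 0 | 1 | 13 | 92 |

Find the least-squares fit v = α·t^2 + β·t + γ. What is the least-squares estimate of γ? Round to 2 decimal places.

XᵀX·[α, β, γ]ᵀ = Xᵀv reads: 6659·α + 747·β + 95·γ = 7589;  747·α + 95·β + 9·γ = 857;  95·α + 9·β + 5·γ = 111.
(Σt^2·t^2 = 6659, Σt^2·t = 747, Σt^2 = 95, Σt·t = 95, Σt = 9, Σ1 = 5, Σt^2·v = 7589, Σt·v = 857, Σv = 111.)
Inverting the 3×3 Gram matrix, [α, β, γ]ᵀ = [66596/63399, 13987/21133, 66604/63399]ᵀ.

γ = 1.05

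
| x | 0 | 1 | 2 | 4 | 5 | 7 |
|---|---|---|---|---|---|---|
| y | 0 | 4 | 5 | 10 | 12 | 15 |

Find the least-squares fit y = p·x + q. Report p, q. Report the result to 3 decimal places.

p = 2.105, q = 1.000

AᵀA·[p, q]ᵀ = Aᵀy reads: 95·p + 19·q = 219;  19·p + 6·q = 46.
(Σx·x = 95, Σx = 19, Σ1 = 6, Σx·y = 219, Σy = 46.)
Eliminating q: 6·(row 1) − 19·(row 2) gives 209·p = 6·219 − 19·46 = 440, so p = 40/19.
Then q = (46 − 19·(40/19))/6 = 1.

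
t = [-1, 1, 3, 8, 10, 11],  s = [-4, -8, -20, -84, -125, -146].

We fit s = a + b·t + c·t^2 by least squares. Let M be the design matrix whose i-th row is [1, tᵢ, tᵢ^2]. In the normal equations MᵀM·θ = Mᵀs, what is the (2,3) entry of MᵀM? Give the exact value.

2870

Row 2 ↔ basis t, column 3 ↔ basis t^2, so (MᵀM)_{2,3} = Σᵢ (t)·(t^2) = (-1)·(1) + (1)·(1) + (3)·(9) + (8)·(64) + (10)·(100) + (11)·(121) = 2870.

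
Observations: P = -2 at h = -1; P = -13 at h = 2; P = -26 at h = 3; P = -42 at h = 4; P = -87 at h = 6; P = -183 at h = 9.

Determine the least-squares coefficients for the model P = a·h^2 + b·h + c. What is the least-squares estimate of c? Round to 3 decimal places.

c = -1.702

Compute the Gram sums: Σh^2·h^2 = 8211, Σh^2·h = 1043, Σh^2 = 147, Σh·h = 147, Σh = 23, Σ1 = 6.
And Σh^2·P = -18915, Σh·P = -2439, ΣP = -353.
So MᵀM·[a, b, c]ᵀ = MᵀP: [[8211, 1043, 147]; [1043, 147, 23]; [147, 23, 6]]·[a, b, c]ᵀ = [-18915, -2439, -353]ᵀ.
Row-reducing yields a = -125033/61908, b = -5883/2948, c = -3763/2211.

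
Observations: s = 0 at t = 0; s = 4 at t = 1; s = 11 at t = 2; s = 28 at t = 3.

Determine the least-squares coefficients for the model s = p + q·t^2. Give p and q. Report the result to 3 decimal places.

From the data, Σ1 = 4, Σt^2 = 14, Σt^2·t^2 = 98.
Right-hand side: Σs = 43, Σt^2·s = 300.
det = 4·98 − 14² = 196.
p = (43·98 − 14·300)/196 = 1/14; q = (4·300 − 14·43)/196 = 299/98.

p = 0.071, q = 3.051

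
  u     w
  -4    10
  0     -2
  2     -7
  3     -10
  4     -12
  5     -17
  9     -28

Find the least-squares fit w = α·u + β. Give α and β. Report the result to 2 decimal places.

α = -2.92, β = -1.52

Forming AᵀA = [[151, 19]; [19, 7]] and Aᵀw = [-469, -66]ᵀ gives AᵀA·[α, β]ᵀ = Aᵀw.
Eliminating β: 7·(row 1) − 19·(row 2) gives 696·α = 7·(-469) − 19·(-66) = -2029, so α = -2029/696.
Then β = ((-66) − 19·(-2029/696))/7 = -1055/696.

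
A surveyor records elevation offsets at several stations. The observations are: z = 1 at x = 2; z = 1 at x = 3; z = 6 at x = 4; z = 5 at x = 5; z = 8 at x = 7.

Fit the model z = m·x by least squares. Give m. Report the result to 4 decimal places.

The normal equations are: 103·m = 110.
m = 110/103 = 1.06796.

m = 1.0680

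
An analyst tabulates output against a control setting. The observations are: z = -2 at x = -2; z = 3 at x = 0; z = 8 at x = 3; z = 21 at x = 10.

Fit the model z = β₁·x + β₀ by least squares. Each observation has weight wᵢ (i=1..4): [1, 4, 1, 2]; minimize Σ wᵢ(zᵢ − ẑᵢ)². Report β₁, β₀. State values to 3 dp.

β₁ = 1.840, β₀ = 2.670

From the data, Σwᵢ·x·x = 213, Σwᵢ·x = 21, Σwᵢ·1 = 8.
Right-hand side: Σwᵢ·x·z = 448, Σwᵢ·z = 60.
So MᵀWM·[β₁, β₀]ᵀ = MᵀWz: [[213, 21]; [21, 8]]·[β₁, β₀]ᵀ = [448, 60]ᵀ.
Δ = 213·8 − 21² = 1263.
β₁ = (448·8 − 21·60)/1263 = 2324/1263; β₀ = (213·60 − 21·448)/1263 = 1124/421.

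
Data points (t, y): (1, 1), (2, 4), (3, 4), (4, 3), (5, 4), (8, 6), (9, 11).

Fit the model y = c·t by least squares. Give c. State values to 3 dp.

Forming MᵀM = [[200]] and Mᵀy = [200]ᵀ gives MᵀM·[c]ᵀ = Mᵀy.
Hence c = 200 / 200 ≈ 1.

c = 1.000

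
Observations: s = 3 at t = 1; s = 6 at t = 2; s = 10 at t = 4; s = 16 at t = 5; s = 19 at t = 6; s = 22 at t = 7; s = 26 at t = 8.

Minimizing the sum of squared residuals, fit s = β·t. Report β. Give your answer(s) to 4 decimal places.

β = 3.1333

XᵀX·[β]ᵀ = Xᵀs reads: 195·β = 611.
β = 611/195 = 3.13333.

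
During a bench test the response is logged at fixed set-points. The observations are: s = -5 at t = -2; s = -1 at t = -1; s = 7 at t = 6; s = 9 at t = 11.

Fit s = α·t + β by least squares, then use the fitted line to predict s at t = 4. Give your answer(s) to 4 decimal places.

ŝ = 3.0177

The normal system AᵀA·[α, β]ᵀ = Aᵀs is [[162, 14]; [14, 4]]·[α, β]ᵀ = [152, 10]ᵀ.
Δ = 162·4 − 14² = 452.
α = (152·4 − 14·10)/452 = 117/113; β = (162·10 − 14·152)/452 = -127/113.
At t = 4: ŝ = (117/113)·(4) + (-127/113)·(1) = 341/113.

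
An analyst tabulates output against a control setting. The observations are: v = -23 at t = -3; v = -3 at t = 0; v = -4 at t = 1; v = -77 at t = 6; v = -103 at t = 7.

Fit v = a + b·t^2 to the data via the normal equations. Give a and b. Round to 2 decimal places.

a = -3.11, b = -2.05

With design matrix M, MᵀM = [[5, 95]; [95, 3779]] and Mᵀv = [-210, -8030]ᵀ.
Determinant 5·3779 − 95² = 9870.
a = ((-210)·3779 − 95·(-8030))/9870 = -3074/987; b = (5·(-8030) − 95·(-210))/9870 = -2020/987.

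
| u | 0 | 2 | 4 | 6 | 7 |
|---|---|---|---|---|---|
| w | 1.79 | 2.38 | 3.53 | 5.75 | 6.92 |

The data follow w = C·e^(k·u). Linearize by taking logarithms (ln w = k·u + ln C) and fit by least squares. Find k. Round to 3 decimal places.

k = 0.199

Let Y = ln w. Fitting Y = k·u + ln C by least squares:
Σu = 19.0000, Σ(u)² = 105.0000, Σln w = 6.3942, Σu·ln w = 30.8155.
Equations: 105.0000·k + 19.0000·ln C = 30.8155;  19.0000·k + 5·ln C = 6.3942.
Δ = 105.0000·5 − (19.0000)² = 164.0000; k = (30.8155·5 − 19.0000·6.3942)/164.0000 = 0.19870, ln C = (105.0000·6.3942 − 19.0000·30.8155)/164.0000 = 0.52378.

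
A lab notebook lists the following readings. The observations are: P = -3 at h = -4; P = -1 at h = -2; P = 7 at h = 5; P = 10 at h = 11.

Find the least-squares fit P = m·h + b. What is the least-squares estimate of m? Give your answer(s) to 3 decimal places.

The normal system MᵀM·[m, b]ᵀ = MᵀP is [[166, 10]; [10, 4]]·[m, b]ᵀ = [159, 13]ᵀ.
det = 166·4 − 10² = 564.
m = (159·4 − 10·13)/564 = 253/282; b = (166·13 − 10·159)/564 = 142/141.

m = 0.897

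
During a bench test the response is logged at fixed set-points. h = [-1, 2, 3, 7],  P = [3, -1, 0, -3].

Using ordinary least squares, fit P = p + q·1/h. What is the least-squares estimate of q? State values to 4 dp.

q = -2.8483

Entries of MᵀM: Σ1 = 4, Σ1/h = -1/42, Σ1/h·1/h = 2437/1764.
And ΣP = -1, Σ1/h·P = -55/14.
Determinant 4·(2437/1764) − (-1/42)² = 1083/196.
p = ((-1)·(2437/1764) − (-1/42)·(-55/14))/(1083/196) = -2602/9747; q = (4·(-55/14) − (-1/42)·(-1))/(1083/196) = -9254/3249.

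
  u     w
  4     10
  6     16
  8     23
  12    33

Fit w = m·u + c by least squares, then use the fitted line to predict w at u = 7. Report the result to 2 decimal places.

ŵ = 19.06

Sums needed: Σu·u = 260, Σu = 30, Σ1 = 4.
And Σu·w = 716, Σw = 82.
Normal equations: [[260, 30]; [30, 4]]·[m, c]ᵀ = [716, 82]ᵀ.
Eliminating c: 4·(row 1) − 30·(row 2) gives 140·m = 4·716 − 30·82 = 404, so m = 101/35.
Then c = (82 − 30·(101/35))/4 = -8/7.
At u = 7: ŵ = (101/35)·(7) + (-8/7)·(1) = 667/35.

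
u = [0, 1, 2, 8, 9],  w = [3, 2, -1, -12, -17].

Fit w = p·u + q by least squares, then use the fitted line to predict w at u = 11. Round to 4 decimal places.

AᵀA·[p, q]ᵀ = Aᵀw reads: 150·p + 20·q = -249;  20·p + 5·q = -25.
Determinant 150·5 − 20² = 350.
p = ((-249)·5 − 20·(-25))/350 = -149/70; q = (150·(-25) − 20·(-249))/350 = 123/35.
At u = 11: ŵ = (-149/70)·(11) + (123/35)·(1) = -199/10.

ŵ = -19.9000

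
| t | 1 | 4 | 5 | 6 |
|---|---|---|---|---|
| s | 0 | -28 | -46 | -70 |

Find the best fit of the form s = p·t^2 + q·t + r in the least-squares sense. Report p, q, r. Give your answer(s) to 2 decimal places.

The normal system MᵀM·[p, q, r]ᵀ = Mᵀs is [[2178, 406, 78]; [406, 78, 16]; [78, 16, 4]]·[p, q, r]ᵀ = [-4118, -762, -144]ᵀ.
Solving the 3×3 system (Gaussian elimination) gives p = -428/181, q = 469/181, r = -46/181.

p = -2.36, q = 2.59, r = -0.25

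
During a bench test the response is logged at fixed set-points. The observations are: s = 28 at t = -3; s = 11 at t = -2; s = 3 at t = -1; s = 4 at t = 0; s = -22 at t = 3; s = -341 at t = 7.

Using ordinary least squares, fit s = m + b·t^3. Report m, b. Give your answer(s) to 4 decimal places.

Setting ∂/∂m … = 0 gives: 6·m + 334·b = -317;  334·m + 119172·b = -118404.
(Σ1 = 6, Σt^3 = 334, Σt^3·t^3 = 119172, Σs = -317, Σt^3·s = -118404.)
Eliminating b: 119172·(row 1) − 334·(row 2) gives 603476·m = 119172·(-317) − 334·(-118404) = 1769412, so m = 442353/150869.
Then b = ((-118404) − 334·(442353/150869))/119172 = -302273/301738.

m = 2.9320, b = -1.0018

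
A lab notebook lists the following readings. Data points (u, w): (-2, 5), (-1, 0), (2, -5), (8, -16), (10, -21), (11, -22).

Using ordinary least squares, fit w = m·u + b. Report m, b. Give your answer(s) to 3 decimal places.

m = -1.988, b = -0.557

Sums needed: Σu·u = 294, Σu = 28, Σ1 = 6.
Moment sums: Σu·w = -600, Σw = -59.
AᵀA·[m, b]ᵀ = Aᵀw becomes [[294, 28]; [28, 6]]·[m, b]ᵀ = [-600, -59]ᵀ.
Eliminating b: 6·(row 1) − 28·(row 2) gives 980·m = 6·(-600) − 28·(-59) = -1948, so m = -487/245.
Then b = ((-59) − 28·(-487/245))/6 = -39/70.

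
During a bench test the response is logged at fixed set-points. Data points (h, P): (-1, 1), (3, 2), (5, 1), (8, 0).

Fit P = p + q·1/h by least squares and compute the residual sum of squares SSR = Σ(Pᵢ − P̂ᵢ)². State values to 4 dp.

SSR = 1.9618

Sums needed: Σ1 = 4, Σ1/h = -41/120, Σ1/h·1/h = 16801/14400.
And ΣP = 4, Σ1/h·P = -2/15.
Determinant 4·(16801/14400) − (-41/120)² = 21841/4800.
p = (4·(16801/14400) − (-41/120)·(-2/15))/(21841/4800) = 66548/65523; q = (4·(-2/15) − (-41/120)·4)/(21841/4800) = 4000/21841.
Residuals: 10975/65523, 20166/21841, -3425/65523, -68048/65523; SSR = 128546/65523.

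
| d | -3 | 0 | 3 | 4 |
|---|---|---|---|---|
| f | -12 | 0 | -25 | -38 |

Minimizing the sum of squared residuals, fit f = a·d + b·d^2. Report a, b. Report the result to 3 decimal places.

a = -1.939, b = -1.954

Forming XᵀX = [[34, 64]; [64, 418]] and Xᵀf = [-191, -941]ᵀ gives XᵀX·[a, b]ᵀ = Xᵀf.
Δ = 34·418 − 64² = 10116.
a = ((-191)·418 − 64·(-941))/10116 = -3269/1686; b = (34·(-941) − 64·(-191))/10116 = -3295/1686.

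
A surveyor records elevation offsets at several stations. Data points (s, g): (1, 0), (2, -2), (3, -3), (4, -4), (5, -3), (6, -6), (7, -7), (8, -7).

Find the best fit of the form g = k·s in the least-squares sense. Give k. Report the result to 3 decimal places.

k = -0.907

With design matrix A, AᵀA = [[204]] and Aᵀg = [-185]ᵀ.
Hence k = -185 / 204 ≈ -0.906863.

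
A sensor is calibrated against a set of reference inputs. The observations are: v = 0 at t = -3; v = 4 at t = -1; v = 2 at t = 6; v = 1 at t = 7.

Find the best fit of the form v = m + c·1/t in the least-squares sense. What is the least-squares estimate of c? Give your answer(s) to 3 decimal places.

c = -1.931

Setting ∂/∂m … = 0 gives: 4·m + (-43/42)·c = 7;  (-43/42)·m + (2045/1764)·c = -74/21.
det = 4·(2045/1764) − (-43/42)² = 6331/1764.
m = (7·(2045/1764) − (-43/42)·(-74/21))/(6331/1764) = 7951/6331; c = (4·(-74/21) − (-43/42)·7)/(6331/1764) = -12222/6331.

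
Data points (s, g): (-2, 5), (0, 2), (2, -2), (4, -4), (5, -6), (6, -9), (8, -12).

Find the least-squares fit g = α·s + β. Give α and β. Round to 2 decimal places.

Entries of AᵀA: Σs·s = 149, Σs = 23, Σ1 = 7.
And Σs·g = -210, Σg = -26.
So AᵀA·[α, β]ᵀ = Aᵀg: [[149, 23]; [23, 7]]·[α, β]ᵀ = [-210, -26]ᵀ.
Eliminating β: 7·(row 1) − 23·(row 2) gives 514·α = 7·(-210) − 23·(-26) = -872, so α = -436/257.
Then β = ((-26) − 23·(-436/257))/7 = 478/257.

α = -1.70, β = 1.86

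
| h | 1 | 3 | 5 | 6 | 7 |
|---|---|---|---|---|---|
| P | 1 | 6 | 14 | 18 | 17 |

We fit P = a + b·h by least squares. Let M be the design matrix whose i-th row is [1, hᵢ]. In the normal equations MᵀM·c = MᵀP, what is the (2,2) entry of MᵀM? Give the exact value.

120

Row 2 ↔ basis h, column 2 ↔ basis h, so (MᵀM)_{2,2} = Σᵢ (h)·(h) = (1)·(1) + (3)·(3) + (5)·(5) + (6)·(6) + (7)·(7) = 120.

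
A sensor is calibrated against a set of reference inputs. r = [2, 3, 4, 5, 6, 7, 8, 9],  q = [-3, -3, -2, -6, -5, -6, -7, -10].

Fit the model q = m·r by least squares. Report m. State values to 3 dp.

m = -0.954

Entries of XᵀX: Σr·r = 284.
For Xᵀq: Σr·q = -271.
Normal equations: [[284]]·[m]ᵀ = [-271]ᵀ.
Hence m = -271 / 284 ≈ -0.954225.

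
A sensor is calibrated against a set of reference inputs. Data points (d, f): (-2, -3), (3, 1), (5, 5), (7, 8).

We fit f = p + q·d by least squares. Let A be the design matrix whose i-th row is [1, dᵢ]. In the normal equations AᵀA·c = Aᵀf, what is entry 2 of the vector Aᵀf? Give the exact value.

Entry 2 ↔ basis d, so (Aᵀf)_{2} = Σᵢ (d)·fᵢ = (-2)·(-3) + (3)·(1) + (5)·(5) + (7)·(8) = 90.

90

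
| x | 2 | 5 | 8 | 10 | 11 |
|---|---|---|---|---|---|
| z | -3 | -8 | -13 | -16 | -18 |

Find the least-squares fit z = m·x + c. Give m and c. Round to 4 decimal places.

The normal system MᵀM·[m, c]ᵀ = Mᵀz is [[314, 36]; [36, 5]]·[m, c]ᵀ = [-508, -58]ᵀ.
Determinant 314·5 − 36² = 274.
m = ((-508)·5 − 36·(-58))/274 = -226/137; c = (314·(-58) − 36·(-508))/274 = 38/137.

m = -1.6496, c = 0.2774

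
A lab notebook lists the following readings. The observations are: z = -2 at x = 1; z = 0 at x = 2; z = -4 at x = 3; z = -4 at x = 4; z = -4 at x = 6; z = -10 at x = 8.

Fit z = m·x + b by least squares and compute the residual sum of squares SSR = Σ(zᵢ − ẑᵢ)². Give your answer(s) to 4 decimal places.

SSR = 13.5294

Normal-equation sums: Σx·x = 130, Σx = 24, Σ1 = 6.
And Σx·z = -134, Σz = -24.
det = 130·6 − 24² = 204.
m = ((-134)·6 − 24·(-24))/204 = -19/17; b = (130·(-24) − 24·(-134))/204 = 8/17.
Residuals: -23/17, 30/17, -19/17, 0, 38/17, -26/17; SSR = 230/17.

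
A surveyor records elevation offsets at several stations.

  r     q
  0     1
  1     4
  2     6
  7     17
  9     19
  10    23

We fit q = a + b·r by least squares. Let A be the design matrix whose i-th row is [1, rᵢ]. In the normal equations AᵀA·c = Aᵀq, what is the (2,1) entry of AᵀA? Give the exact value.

Row 2 ↔ basis r, column 1 ↔ basis 1, so (AᵀA)_{2,1} = Σᵢ r = (0)·(1) + (1)·(1) + (2)·(1) + (7)·(1) + (9)·(1) + (10)·(1) = 29.

29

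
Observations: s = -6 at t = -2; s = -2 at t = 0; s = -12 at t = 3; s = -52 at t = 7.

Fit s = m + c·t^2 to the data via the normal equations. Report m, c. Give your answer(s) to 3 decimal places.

Normal-equation sums: Σ1 = 4, Σt^2 = 62, Σt^2·t^2 = 2498.
Moment sums: Σs = -72, Σt^2·s = -2680.
So AᵀA·[m, c]ᵀ = Aᵀs: [[4, 62]; [62, 2498]]·[m, c]ᵀ = [-72, -2680]ᵀ.
det = 4·2498 − 62² = 6148.
m = ((-72)·2498 − 62·(-2680))/6148 = -3424/1537; c = (4·(-2680) − 62·(-72))/6148 = -1564/1537.

m = -2.228, c = -1.018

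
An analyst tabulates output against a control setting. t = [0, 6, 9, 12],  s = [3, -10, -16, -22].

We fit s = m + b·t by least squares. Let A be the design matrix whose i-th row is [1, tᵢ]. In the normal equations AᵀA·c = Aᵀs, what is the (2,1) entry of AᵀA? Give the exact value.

Row 2 ↔ basis t, column 1 ↔ basis 1, so (AᵀA)_{2,1} = Σᵢ t = (0)·(1) + (6)·(1) + (9)·(1) + (12)·(1) = 27.

27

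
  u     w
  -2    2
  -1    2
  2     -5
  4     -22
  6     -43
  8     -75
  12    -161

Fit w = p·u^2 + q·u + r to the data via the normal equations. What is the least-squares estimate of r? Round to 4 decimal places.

The normal system MᵀM·[p, q, r]ᵀ = Mᵀw is [[26417, 2519, 269]; [2519, 269, 29]; [269, 29, 7]]·[p, q, r]ᵀ = [-29894, -2894, -302]ᵀ.
Row-reducing yields p = -242010/245443, q = -425290/245443, r = 472902/245443.

r = 1.9267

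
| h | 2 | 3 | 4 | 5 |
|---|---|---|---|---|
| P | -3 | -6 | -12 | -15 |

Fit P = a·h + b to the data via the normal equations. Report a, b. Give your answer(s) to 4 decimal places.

MᵀM·[a, b]ᵀ = MᵀP reads: 54·a + 14·b = -147;  14·a + 4·b = -36.
(Σh·h = 54, Σh = 14, Σ1 = 4, Σh·P = -147, ΣP = -36.)
det = 54·4 − 14² = 20.
a = ((-147)·4 − 14·(-36))/20 = -21/5; b = (54·(-36) − 14·(-147))/20 = 57/10.

a = -4.2000, b = 5.7000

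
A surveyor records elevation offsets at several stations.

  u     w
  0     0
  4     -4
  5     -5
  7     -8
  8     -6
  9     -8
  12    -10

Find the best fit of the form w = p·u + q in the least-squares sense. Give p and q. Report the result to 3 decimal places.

From the data, Σu·u = 379, Σu = 45, Σ1 = 7.
Right-hand side: Σu·w = -337, Σw = -41.
Eliminating q: 7·(row 1) − 45·(row 2) gives 628·p = 7·(-337) − 45·(-41) = -514, so p = -257/314.
Then q = ((-41) − 45·(-257/314))/7 = -187/314.

p = -0.818, q = -0.596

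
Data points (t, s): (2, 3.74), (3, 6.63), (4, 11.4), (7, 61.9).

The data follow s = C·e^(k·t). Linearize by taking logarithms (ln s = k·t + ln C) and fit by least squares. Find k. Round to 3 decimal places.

Taking logs, ln s = k·t + ln C, so regress ln s on t.
Σt = 16.0000, Σ(t)² = 78.0000, Σln s = 9.7698, Σt·ln s = 46.9261.
Equations: 78.0000·k + 16.0000·ln C = 46.9261;  16.0000·k + 4·ln C = 9.7698.
Solving (det = 56.0000): k = 0.56048, ln C = 0.20052.

k = 0.560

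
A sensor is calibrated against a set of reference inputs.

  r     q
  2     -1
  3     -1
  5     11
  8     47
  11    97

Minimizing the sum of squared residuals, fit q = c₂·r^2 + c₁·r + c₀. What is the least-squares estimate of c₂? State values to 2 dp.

Entries of XᵀX: Σr^2·r^2 = 19459, Σr^2·r = 2003, Σr^2 = 223, Σr·r = 223, Σr = 29, Σ1 = 5.
Moment sums: Σr^2·q = 15007, Σr·q = 1493, Σq = 153.
XᵀX·[c₂, c₁, c₀]ᵀ = Xᵀq becomes [[19459, 2003, 223]; [2003, 223, 29]; [223, 29, 5]]·[c₂, c₁, c₀]ᵀ = [15007, 1493, 153]ᵀ.
Inverting the 3×3 Gram matrix, [c₂, c₁, c₀]ᵀ = [2598/2471, -6334/2471, -503/353]ᵀ.

c₂ = 1.05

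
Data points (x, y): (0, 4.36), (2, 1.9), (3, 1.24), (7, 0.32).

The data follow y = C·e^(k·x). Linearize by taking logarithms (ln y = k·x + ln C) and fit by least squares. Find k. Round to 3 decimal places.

k = -0.370

Linearized form: ln y = k·x + ln C. From the 4 transformed points,
Over the data: Σx = 12.0000, Σ(x)² = 62.0000, Σln y = 1.1900, Σx·ln y = -6.0470.
Normal system: [[62.0000, 12.0000]; [12.0000, 4]]·[k, ln C]ᵀ = [-6.0470, 1.1900]ᵀ.
Δ = 62.0000·4 − (12.0000)² = 104.0000; k = (-6.0470·4 − 12.0000·1.1900)/104.0000 = -0.36988, ln C = (62.0000·1.1900 − 12.0000·-6.0470)/104.0000 = 1.40716.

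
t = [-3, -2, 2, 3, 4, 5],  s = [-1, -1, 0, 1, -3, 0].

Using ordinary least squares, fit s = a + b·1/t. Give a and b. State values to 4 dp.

Entries of XᵀX: Σ1 = 6, Σ1/t = 9/20, Σ1/t·1/t = 2969/3600.
For Xᵀs: Σs = -4, Σ1/t·s = 5/12.
XᵀX·[a, b]ᵀ = Xᵀs becomes [[6, 9/20]; [9/20, 2969/3600]]·[a, b]ᵀ = [-4, 5/12]ᵀ.
Eliminating b: (2969/3600)·(row 1) − (9/20)·(row 2) gives (1139/240)·a = (2969/3600)·(-4) − (9/20)·(5/12) = -12551/3600, so a = -12551/17085.
Then b = ((5/12) − (9/20)·(-12551/17085))/(2969/3600) = 1032/1139.

a = -0.7346, b = 0.9061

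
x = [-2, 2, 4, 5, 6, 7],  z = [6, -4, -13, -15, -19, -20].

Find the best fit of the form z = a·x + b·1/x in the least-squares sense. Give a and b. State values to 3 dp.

a = -3.072, b = 1.784

Normal-equation sums: Σx·x = 134, Σx·1/x = 6, Σ1/x·1/x = 114781/176400.
Right-hand side: Σx·z = -401, Σ1/x·z = -1451/84.
Determinant 134·(114781/176400) − 6² = 4515127/88200.
a = ((-401)·(114781/176400) − 6·(-1451/84))/(4515127/88200) = -27744581/9030254; b = (134·(-1451/84) − 6·(-401))/(4515127/88200) = 8053500/4515127.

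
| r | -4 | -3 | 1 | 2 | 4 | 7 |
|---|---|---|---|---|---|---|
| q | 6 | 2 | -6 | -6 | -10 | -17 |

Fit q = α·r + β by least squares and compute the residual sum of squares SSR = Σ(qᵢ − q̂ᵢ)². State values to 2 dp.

SSR = 4.74

XᵀX·[α, β]ᵀ = Xᵀq reads: 95·α + 7·β = -207;  7·α + 6·β = -31.
(Σr·r = 95, Σr = 7, Σ1 = 6, Σr·q = -207, Σq = -31.)
Eliminating β: 6·(row 1) − 7·(row 2) gives 521·α = 6·(-207) − 7·(-31) = -1025, so α = -1025/521.
Then β = ((-31) − 7·(-1025/521))/6 = -1496/521.
Residuals: 522/521, -537/521, -605/521, 420/521, 386/521, -186/521; SSR = 2470/521.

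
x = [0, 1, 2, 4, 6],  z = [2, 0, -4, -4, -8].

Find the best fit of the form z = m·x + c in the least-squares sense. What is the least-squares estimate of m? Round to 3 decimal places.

m = -1.534

The normal system AᵀA·[m, c]ᵀ = Aᵀz is [[57, 13]; [13, 5]]·[m, c]ᵀ = [-72, -14]ᵀ.
Eliminating c: 5·(row 1) − 13·(row 2) gives 116·m = 5·(-72) − 13·(-14) = -178, so m = -89/58.
Then c = ((-14) − 13·(-89/58))/5 = 69/58.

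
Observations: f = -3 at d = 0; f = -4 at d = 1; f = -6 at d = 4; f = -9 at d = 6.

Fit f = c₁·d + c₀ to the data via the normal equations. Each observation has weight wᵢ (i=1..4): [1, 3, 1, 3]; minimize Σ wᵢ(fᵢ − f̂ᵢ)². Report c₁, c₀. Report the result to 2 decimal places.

c₁ = -0.98, c₀ = -2.93

From the data, Σwᵢ·d·d = 127, Σwᵢ·d = 25, Σwᵢ·1 = 8.
And Σwᵢ·d·f = -198, Σwᵢ·f = -48.
So MᵀWM·[c₁, c₀]ᵀ = MᵀWf: [[127, 25]; [25, 8]]·[c₁, c₀]ᵀ = [-198, -48]ᵀ.
det = 127·8 − 25² = 391.
c₁ = ((-198)·8 − 25·(-48))/391 = -384/391; c₀ = (127·(-48) − 25·(-198))/391 = -1146/391.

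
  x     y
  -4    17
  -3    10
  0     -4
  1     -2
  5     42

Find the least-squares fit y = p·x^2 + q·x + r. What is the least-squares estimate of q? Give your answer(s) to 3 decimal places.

q = 0.958

Forming MᵀM = [[963, 35, 51]; [35, 51, -1]; [51, -1, 5]] and Mᵀy = [1410, 110, 63]ᵀ gives MᵀM·[p, q, r]ᵀ = Mᵀy.
Row-reducing yields p = 41803/25564, q = 24501/25564, r = -24846/6391.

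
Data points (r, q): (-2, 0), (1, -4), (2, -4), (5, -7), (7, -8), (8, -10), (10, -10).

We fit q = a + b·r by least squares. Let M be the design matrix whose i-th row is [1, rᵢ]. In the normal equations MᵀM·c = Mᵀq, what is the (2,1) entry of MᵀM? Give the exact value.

31

Row 2 ↔ basis r, column 1 ↔ basis 1, so (MᵀM)_{2,1} = Σᵢ r = (-2)·(1) + (1)·(1) + (2)·(1) + (5)·(1) + (7)·(1) + (8)·(1) + (10)·(1) = 31.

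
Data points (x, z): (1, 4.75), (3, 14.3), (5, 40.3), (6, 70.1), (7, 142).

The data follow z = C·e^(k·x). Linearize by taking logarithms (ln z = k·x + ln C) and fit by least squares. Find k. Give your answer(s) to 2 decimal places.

Linearized form: ln z = k·x + ln C. From the 5 transformed points,
Over the data: Σx = 22.0000, Σ(x)² = 120.0000, Σln z = 17.1205, Σx·ln z = 88.2110.
Normal system: [[120.0000, 22.0000]; [22.0000, 5]]·[k, ln C]ᵀ = [88.2110, 17.1205]ᵀ.
Slope k = (n·Σx·ln z − Σx·Σln z)/(n·Σ(x)² − (Σx)²) = (5·88.2110 − 22.0000·17.1205)/116.0000 = 0.55521; ln C = (Σln z − k·Σx)/n = 0.98119.

k = 0.56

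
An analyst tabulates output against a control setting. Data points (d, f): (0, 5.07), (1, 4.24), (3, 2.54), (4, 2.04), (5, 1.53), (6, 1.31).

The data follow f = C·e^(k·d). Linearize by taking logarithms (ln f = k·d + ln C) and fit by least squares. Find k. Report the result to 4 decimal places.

With ln fᵢ as the transformed response and dᵢ as the regressor:
Σd = 19.0000, Σ(d)² = 87.0000, Σln f = 5.4083, Σd·ln f = 10.8394.
Equations: 87.0000·k + 19.0000·ln C = 10.8394;  19.0000·k + 6·ln C = 5.4083.
Δ = 87.0000·6 − (19.0000)² = 161.0000; k = (10.8394·6 − 19.0000·5.4083)/161.0000 = -0.23430, ln C = (87.0000·5.4083 − 19.0000·10.8394)/161.0000 = 1.64333.

k = -0.2343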